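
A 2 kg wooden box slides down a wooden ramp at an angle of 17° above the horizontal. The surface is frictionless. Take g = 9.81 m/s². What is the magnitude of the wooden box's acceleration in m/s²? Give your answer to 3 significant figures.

Resolving the weight along the incline: the component pulling the wooden box down the slope is mg sin 17° = 2 × 9.81 × 0.2924 = 5.737 N, and the normal force is N = mg cos 17° = 2 × 9.81 × 0.9563 = 18.763 N.
With no friction the net force along the incline is 5.737 N, so a = g sin 17° = 5.737 / 2 = 2.8685 m/s².

2.87 m/s²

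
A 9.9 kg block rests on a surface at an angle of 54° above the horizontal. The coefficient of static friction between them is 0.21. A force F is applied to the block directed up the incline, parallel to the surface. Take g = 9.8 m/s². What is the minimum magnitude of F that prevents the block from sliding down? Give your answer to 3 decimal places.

66.515 N

The normal force is N = mg cos 54° = 57.027 N. With F at its minimum the block is on the verge of sliding down, so static friction is at its maximum μ_s N = 0.21 × 57.027 = 11.976 N and acts up the slope.
Equilibrium along the incline: F + μ_s N = mg sin 54°, so F = 78.491 − 11.976 = 66.515 N.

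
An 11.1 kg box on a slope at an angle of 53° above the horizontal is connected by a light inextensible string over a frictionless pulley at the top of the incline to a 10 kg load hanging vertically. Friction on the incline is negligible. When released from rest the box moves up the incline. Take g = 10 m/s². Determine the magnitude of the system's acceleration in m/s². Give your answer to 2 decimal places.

0.54 m/s²

For the box on the incline: the weight component along the slope is m₁g sin 53° = 11.1 × 10 × 0.7986 = 88.645 N and the normal force is N = m₁g cos 53° = 66.801 N.
Newton's second law for the box (up-slope positive): T − 88.645 = 11.1 a. For the hanging load (downward positive): 10 × 10 − T = 10 a.
Adding the two equations eliminates T: 11.355 = 21.1 a, so a = 0.5382 m/s².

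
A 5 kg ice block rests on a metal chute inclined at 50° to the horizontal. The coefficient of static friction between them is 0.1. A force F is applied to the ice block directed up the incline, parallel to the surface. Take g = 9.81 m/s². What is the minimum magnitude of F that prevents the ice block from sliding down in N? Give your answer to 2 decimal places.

34.42 N

The normal force is N = mg cos 50° = 31.529 N. With F at its minimum the ice block is on the verge of sliding down, so static friction is at its maximum μ_s N = 0.1 × 31.529 = 3.153 N and acts up the slope.
Equilibrium along the incline: F + μ_s N = mg sin 50°, so F = 37.574 − 3.153 = 34.421 N.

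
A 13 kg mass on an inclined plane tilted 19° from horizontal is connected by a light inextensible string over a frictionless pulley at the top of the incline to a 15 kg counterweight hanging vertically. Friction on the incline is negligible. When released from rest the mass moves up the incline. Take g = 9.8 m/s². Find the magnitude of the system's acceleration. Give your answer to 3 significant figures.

For the mass on the incline: the weight component along the slope is m₁g sin 19° = 13 × 9.8 × 0.3256 = 41.481 N and the normal force is N = m₁g cos 19° = 120.459 N.
Newton's second law for the mass (up-slope positive): T − 41.481 = 13 a. For the hanging counterweight (downward positive): 15 × 9.8 − T = 15 a.
Adding the two equations eliminates T: 105.519 = 28 a, so a = 3.7685 m/s².

3.77 m/s²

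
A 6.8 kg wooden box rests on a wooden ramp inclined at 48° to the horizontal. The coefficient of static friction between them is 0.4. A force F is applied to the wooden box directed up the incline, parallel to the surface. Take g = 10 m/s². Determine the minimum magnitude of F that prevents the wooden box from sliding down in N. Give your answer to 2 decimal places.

32.33 N

The normal force is N = mg cos 48° = 45.501 N. With F at its minimum the wooden box is on the verge of sliding down, so static friction is at its maximum μ_s N = 0.4 × 45.501 = 18.200 N and acts up the slope.
Equilibrium along the incline: F + μ_s N = mg sin 48°, so F = 50.534 − 18.200 = 32.334 N.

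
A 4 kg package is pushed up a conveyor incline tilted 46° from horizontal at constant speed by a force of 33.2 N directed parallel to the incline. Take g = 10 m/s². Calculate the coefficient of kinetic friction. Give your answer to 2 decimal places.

0.16

At constant speed ΣF = 0 along the incline. The applied 33.2 N acts up the slope; the weight component mg sin 46° = 28.774 N and kinetic friction μN both act down the slope.
So 33.2 = 28.774 + μ × 27.786, giving μ = (33.2 − 28.774) / 27.786 = 0.1593.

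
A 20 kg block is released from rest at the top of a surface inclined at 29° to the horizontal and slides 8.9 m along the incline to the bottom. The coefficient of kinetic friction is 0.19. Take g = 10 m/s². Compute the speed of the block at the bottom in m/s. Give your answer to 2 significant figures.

7.5 m/s

The weight component along the incline is mg sin 29° = 96.962 N and the normal force is N = mg cos 29° = 174.924 N.
Friction up the slope is f = μN = 0.19 × 174.924 = 33.236 N, so the net downslope force is 96.962 − 33.236 = 63.726 N and a = 63.726 / 20 = 3.1863 m/s².
Starting from rest over a distance of 8.9 m, v² = 2aL = 2 × 3.1863 × 8.9 = 56.7161, so v = 7.5310 m/s.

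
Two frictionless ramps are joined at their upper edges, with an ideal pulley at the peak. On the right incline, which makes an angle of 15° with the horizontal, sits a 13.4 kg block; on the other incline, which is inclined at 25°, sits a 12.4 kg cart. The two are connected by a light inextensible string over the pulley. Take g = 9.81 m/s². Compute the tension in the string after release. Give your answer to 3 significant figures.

Resolve each weight along its own incline: the 13.4 kg mass has component 13.4 × 9.81 × sin 15° = 34.023 N down its slope, and the 12.4 kg mass has 12.4 × 9.81 × sin 25° = 51.409 N down its slope.
The 12.4 kg side's 51.409 N exceeds the other side's 34.023 N, so that mass slides down and the 13.4 kg mass slides up. Taking that direction as positive, Newton's second law for the whole system gives 51.409 − 34.023 = (13.4 + 12.4) a, so a = 17.386 / 25.8 = 0.6739 m/s².
For the 13.4 kg mass (up-slope positive): T − 34.023 = 13.4 × 0.6739, so T = 43.053 N.

43.1 N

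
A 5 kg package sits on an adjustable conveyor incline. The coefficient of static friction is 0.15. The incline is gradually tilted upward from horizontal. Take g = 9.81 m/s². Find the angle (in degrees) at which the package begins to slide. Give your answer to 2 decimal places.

At the threshold of sliding, static friction is at its maximum μ_s N and exactly balances the weight component along the incline: mg sin θ = μ_s mg cos θ.
Hence tan θ = μ_s = 0.15, so θ = arctan(0.15) = 8.5308°.

8.53°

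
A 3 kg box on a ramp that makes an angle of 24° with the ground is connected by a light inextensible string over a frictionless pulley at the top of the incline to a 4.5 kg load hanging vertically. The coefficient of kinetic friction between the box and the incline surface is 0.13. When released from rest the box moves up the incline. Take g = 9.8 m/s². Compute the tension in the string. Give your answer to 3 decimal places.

For the box on the incline: the weight component along the slope is m₁g sin 24° = 3 × 9.8 × 0.4067 = 11.957 N and the normal force is N = m₁g cos 24° = 26.858 N.
Kinetic friction opposes the box's motion up the incline: f = μN = 0.13 × 26.858 = 3.492 N acting down the slope.
Newton's second law for the box (up-slope positive): T − 11.957 − 3.492 = 3 a. For the hanging load (downward positive): 4.5 × 9.8 − T = 4.5 a.
Adding the two equations eliminates T: 28.651 = 7.5 a, so a = 3.8201 m/s².
Then from the hanging load's equation, T = 4.5 × (9.8 − 3.8201) = 26.910 N.

26.910 N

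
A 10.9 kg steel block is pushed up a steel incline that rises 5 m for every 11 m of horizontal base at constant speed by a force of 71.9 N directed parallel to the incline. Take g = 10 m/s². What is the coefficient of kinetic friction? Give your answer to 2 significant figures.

0.27

At constant speed ΣF = 0 along the incline. The applied 71.9 N acts up the slope; the weight component mg sin 24.44° = 45.105 N and kinetic friction μN both act down the slope.
So 71.9 = 45.105 + μ × 99.230, giving μ = (71.9 − 45.105) / 99.230 = 0.2700.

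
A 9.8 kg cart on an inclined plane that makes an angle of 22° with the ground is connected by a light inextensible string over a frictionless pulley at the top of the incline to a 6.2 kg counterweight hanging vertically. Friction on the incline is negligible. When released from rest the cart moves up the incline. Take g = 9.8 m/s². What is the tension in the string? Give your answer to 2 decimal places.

For the cart on the incline: the weight component along the slope is m₁g sin 22° = 9.8 × 9.8 × 0.3746 = 35.977 N and the normal force is N = m₁g cos 22° = 89.047 N.
Newton's second law for the cart (up-slope positive): T − 35.977 = 9.8 a. For the hanging counterweight (downward positive): 6.2 × 9.8 − T = 6.2 a.
Adding the two equations eliminates T: 24.783 = 16 a, so a = 1.5489 m/s².
Then from the hanging counterweight's equation, T = 6.2 × (9.8 − 1.5489) = 51.157 N.

51.16 N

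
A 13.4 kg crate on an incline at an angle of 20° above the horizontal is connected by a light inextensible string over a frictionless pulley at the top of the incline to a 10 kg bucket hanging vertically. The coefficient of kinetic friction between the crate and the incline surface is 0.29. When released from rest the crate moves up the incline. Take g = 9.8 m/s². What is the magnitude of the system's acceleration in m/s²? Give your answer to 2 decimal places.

0.74 m/s²

For the crate on the incline: the weight component along the slope is m₁g sin 20° = 13.4 × 9.8 × 0.3420 = 44.911 N and the normal force is N = m₁g cos 20° = 123.400 N.
Kinetic friction opposes the crate's motion up the incline: f = μN = 0.29 × 123.400 = 35.786 N acting down the slope.
Newton's second law for the crate (up-slope positive): T − 44.911 − 35.786 = 13.4 a. For the hanging bucket (downward positive): 10 × 9.8 − T = 10 a.
Adding the two equations eliminates T: 17.303 = 23.4 a, so a = 0.7394 m/s².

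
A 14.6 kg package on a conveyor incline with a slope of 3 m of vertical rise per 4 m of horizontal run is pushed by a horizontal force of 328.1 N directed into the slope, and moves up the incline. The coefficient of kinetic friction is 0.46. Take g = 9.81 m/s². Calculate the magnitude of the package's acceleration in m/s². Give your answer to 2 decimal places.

2.28 m/s²

The horizontal push has components F cos 36.87° = 328.1 × 0.8000 = 262.480 N up the incline and F sin 36.87° = 328.1 × 0.6000 = 196.860 N pressing into the surface.
The normal force is therefore N = mg cos 36.87° + F sin 36.87° = 114.581 + 196.860 = 311.441 N, and kinetic friction down the slope is μN = 0.46 × 311.441 = 143.263 N.
Along the incline: F cos 36.87° − mg sin 36.87° − μN = ma, so 262.480 − 85.936 − 143.263 = 14.6 a, giving a = 2.2795 m/s².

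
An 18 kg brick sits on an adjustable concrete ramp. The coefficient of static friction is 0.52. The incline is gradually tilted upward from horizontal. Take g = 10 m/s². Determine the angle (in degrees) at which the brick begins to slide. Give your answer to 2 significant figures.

At the threshold of sliding, static friction is at its maximum μ_s N and exactly balances the weight component along the incline: mg sin θ = μ_s mg cos θ.
Hence tan θ = μ_s = 0.52, so θ = arctan(0.52) = 27.4744°.

27°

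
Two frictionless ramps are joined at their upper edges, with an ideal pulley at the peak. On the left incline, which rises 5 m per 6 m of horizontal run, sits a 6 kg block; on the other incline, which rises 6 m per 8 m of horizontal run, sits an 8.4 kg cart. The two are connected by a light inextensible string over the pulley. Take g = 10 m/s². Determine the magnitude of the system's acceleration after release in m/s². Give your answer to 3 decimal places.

0.833 m/s²

Resolve each weight along its own incline: the 6 kg mass has component 6 × 10 × sin 39.81° = 38.411 N down its slope, and the 8.4 kg mass has 8.4 × 10 × sin 36.87° = 50.400 N down its slope.
The 8.4 kg side's 50.400 N exceeds the other side's 38.411 N, so that mass slides down and the 6 kg mass slides up. Taking that direction as positive, Newton's second law for the whole system gives 50.400 − 38.411 = (6 + 8.4) a, so a = 11.989 / 14.4 = 0.8326 m/s².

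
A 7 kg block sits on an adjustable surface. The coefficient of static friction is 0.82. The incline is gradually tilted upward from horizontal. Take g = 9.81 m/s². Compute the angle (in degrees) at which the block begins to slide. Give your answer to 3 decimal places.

39.352°

At the threshold of sliding, static friction is at its maximum μ_s N and exactly balances the weight component along the incline: mg sin θ = μ_s mg cos θ.
Hence tan θ = μ_s = 0.82, so θ = arctan(0.82) = 39.3518°.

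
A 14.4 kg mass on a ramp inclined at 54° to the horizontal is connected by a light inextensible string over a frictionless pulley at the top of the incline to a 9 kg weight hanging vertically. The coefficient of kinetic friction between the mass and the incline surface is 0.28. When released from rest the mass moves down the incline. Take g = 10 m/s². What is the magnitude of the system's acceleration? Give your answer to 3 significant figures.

For the mass on the incline: the weight component along the slope is m₁g sin 54° = 14.4 × 10 × 0.8090 = 116.496 N and the normal force is N = m₁g cos 54° = 84.641 N.
Kinetic friction opposes the mass's motion down the incline: f = μN = 0.28 × 84.641 = 23.699 N acting up the slope.
Newton's second law for the mass (down-slope positive): 116.496 − 23.699 − T = 14.4 a. For the hanging weight (upward positive): T − 9 × 10 = 9 a.
Adding the two equations eliminates T: 2.797 = 23.4 a, so a = 0.1195 m/s².

0.120 m/s²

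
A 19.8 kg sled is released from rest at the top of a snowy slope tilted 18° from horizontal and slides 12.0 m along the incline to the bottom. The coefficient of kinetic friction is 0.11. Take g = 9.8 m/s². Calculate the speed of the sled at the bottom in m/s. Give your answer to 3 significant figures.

6.93 m/s

The weight component along the incline is mg sin 18° = 59.962 N and the normal force is N = mg cos 18° = 184.543 N.
Friction up the slope is f = μN = 0.11 × 184.543 = 20.300 N, so the net downslope force is 59.962 − 20.300 = 39.662 N and a = 39.662 / 19.8 = 2.0031 m/s².
Starting from rest over a distance of 12.0 m, v² = 2aL = 2 × 2.0031 × 12.0 = 48.0744, so v = 6.9336 m/s.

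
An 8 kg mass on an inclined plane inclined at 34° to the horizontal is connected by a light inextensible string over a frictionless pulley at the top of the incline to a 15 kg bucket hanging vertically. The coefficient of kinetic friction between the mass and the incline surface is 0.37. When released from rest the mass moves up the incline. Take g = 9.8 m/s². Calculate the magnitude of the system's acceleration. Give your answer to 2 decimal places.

For the mass on the incline: the weight component along the slope is m₁g sin 34° = 8 × 9.8 × 0.5592 = 43.841 N and the normal force is N = m₁g cos 34° = 64.997 N.
Kinetic friction opposes the mass's motion up the incline: f = μN = 0.37 × 64.997 = 24.049 N acting down the slope.
Newton's second law for the mass (up-slope positive): T − 43.841 − 24.049 = 8 a. For the hanging bucket (downward positive): 15 × 9.8 − T = 15 a.
Adding the two equations eliminates T: 79.110 = 23 a, so a = 3.4396 m/s².

3.44 m/s²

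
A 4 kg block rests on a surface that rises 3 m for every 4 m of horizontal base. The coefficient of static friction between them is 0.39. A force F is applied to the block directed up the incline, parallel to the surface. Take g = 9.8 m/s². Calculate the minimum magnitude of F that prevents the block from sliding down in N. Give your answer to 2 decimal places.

11.29 N

The normal force is N = mg cos 36.87° = 31.360 N. With F at its minimum the block is on the verge of sliding down, so static friction is at its maximum μ_s N = 0.39 × 31.360 = 12.230 N and acts up the slope.
Equilibrium along the incline: F + μ_s N = mg sin 36.87°, so F = 23.520 − 12.230 = 11.290 N.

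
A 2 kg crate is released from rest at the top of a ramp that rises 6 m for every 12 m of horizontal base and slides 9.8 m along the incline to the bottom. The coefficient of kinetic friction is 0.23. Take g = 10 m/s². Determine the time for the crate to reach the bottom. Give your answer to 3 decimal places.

2.849 s

The weight component along the incline is mg sin 26.57° = 8.944 N and the normal force is N = mg cos 26.57° = 17.889 N.
Friction up the slope is f = μN = 0.23 × 17.889 = 4.114 N, so the net downslope force is 8.944 − 4.114 = 4.830 N and a = 4.830 / 2 = 2.4150 m/s².
Starting from rest, L = ½at², so t = √(2L/a) = √(2 × 9.8 / 2.4150) = 2.8488 s.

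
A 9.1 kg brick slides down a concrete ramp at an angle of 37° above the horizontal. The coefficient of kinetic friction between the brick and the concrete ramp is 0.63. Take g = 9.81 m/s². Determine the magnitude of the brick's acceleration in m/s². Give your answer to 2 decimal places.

0.97 m/s²

Resolving the weight along the incline: the component pulling the brick down the slope is mg sin 37° = 9.1 × 9.81 × 0.6018 = 53.723 N, and the normal force is N = mg cos 37° = 9.1 × 9.81 × 0.7986 = 71.292 N.
Kinetic friction acts up the slope with magnitude f = μN = 0.63 × 71.292 = 44.914 N.
Net force along the incline is 53.723 − 44.914 = 8.809 N, so a = 8.809 / 9.1 = 0.9680 m/s².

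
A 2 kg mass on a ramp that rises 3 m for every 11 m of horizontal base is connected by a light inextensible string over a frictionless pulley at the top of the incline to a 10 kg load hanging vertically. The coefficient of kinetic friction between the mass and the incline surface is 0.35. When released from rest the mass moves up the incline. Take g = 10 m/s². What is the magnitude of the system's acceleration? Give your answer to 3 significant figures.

For the mass on the incline: the weight component along the slope is m₁g sin 15.26° = 2 × 10 × 0.2631 = 5.262 N and the normal force is N = m₁g cos 15.26° = 19.295 N.
Kinetic friction opposes the mass's motion up the incline: f = μN = 0.35 × 19.295 = 6.753 N acting down the slope.
Newton's second law for the mass (up-slope positive): T − 5.262 − 6.753 = 2 a. For the hanging load (downward positive): 10 × 10 − T = 10 a.
Adding the two equations eliminates T: 87.985 = 12 a, so a = 7.3321 m/s².

7.33 m/s²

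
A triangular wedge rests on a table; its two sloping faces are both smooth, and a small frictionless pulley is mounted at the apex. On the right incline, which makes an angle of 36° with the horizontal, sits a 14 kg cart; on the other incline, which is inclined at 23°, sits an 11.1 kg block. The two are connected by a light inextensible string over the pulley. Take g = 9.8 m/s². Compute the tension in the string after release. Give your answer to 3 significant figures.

Resolve each weight along its own incline: the 14 kg mass has component 14 × 9.8 × sin 36° = 80.644 N down its slope, and the 11.1 kg mass has 11.1 × 9.8 × sin 23° = 42.504 N down its slope.
The 14 kg side's 80.644 N exceeds the other side's 42.504 N, so that mass slides down and the 11.1 kg mass slides up. Taking that direction as positive, Newton's second law for the whole system gives 80.644 − 42.504 = (14 + 11.1) a, so a = 38.140 / 25.1 = 1.5195 m/s².
For the 11.1 kg mass (up-slope positive): T − 42.504 = 11.1 × 1.5195, so T = 59.370 N.

59.4 N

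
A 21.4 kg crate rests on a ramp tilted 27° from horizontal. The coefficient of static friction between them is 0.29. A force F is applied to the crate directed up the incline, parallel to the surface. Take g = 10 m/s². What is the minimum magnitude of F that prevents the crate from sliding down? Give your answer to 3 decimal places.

The normal force is N = mg cos 27° = 190.675 N. With F at its minimum the crate is on the verge of sliding down, so static friction is at its maximum μ_s N = 0.29 × 190.675 = 55.296 N and acts up the slope.
Equilibrium along the incline: F + μ_s N = mg sin 27°, so F = 97.154 − 55.296 = 41.858 N.

41.858 N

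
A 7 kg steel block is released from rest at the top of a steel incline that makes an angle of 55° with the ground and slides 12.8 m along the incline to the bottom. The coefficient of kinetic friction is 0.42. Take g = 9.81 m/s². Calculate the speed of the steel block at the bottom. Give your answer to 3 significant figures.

The weight component along the incline is mg sin 55° = 56.251 N and the normal force is N = mg cos 55° = 39.387 N.
Friction up the slope is f = μN = 0.42 × 39.387 = 16.543 N, so the net downslope force is 56.251 − 16.543 = 39.708 N and a = 39.708 / 7 = 5.6726 m/s².
Starting from rest over a distance of 12.8 m, v² = 2aL = 2 × 5.6726 × 12.8 = 145.2186, so v = 12.0507 m/s.

12.1 m/s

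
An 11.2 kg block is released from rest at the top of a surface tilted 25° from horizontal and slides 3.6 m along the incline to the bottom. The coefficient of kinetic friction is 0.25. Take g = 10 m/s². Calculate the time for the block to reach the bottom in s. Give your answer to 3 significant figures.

The weight component along the incline is mg sin 25° = 47.333 N and the normal force is N = mg cos 25° = 101.506 N.
Friction up the slope is f = μN = 0.25 × 101.506 = 25.377 N, so the net downslope force is 47.333 − 25.377 = 21.956 N and a = 21.956 / 11.2 = 1.9604 m/s².
Starting from rest, L = ½at², so t = √(2L/a) = √(2 × 3.6 / 1.9604) = 1.9164 s.

1.92 s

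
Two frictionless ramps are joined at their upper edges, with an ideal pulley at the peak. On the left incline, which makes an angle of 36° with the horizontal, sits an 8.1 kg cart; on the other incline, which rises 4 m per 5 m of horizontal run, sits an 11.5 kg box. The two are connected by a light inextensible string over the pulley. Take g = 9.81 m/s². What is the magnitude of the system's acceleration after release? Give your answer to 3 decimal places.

Resolve each weight along its own incline: the 8.1 kg mass has component 8.1 × 9.81 × sin 36° = 46.706 N down its slope, and the 11.5 kg mass has 11.5 × 9.81 × sin 38.66° = 70.475 N down its slope.
The 11.5 kg side's 70.475 N exceeds the other side's 46.706 N, so that mass slides down and the 8.1 kg mass slides up. Taking that direction as positive, Newton's second law for the whole system gives 70.475 − 46.706 = (8.1 + 11.5) a, so a = 23.769 / 19.6 = 1.2127 m/s².

1.213 m/s²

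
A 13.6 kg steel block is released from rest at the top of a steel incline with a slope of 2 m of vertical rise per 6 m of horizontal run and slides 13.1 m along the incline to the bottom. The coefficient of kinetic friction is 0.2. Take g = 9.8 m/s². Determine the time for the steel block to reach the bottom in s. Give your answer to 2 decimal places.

The weight component along the incline is mg sin 18.43° = 42.147 N and the normal force is N = mg cos 18.43° = 126.441 N.
Friction up the slope is f = μN = 0.2 × 126.441 = 25.288 N, so the net downslope force is 42.147 − 25.288 = 16.859 N and a = 16.859 / 13.6 = 1.2396 m/s².
Starting from rest, L = ½at², so t = √(2L/a) = √(2 × 13.1 / 1.2396) = 4.5974 s.

4.60 s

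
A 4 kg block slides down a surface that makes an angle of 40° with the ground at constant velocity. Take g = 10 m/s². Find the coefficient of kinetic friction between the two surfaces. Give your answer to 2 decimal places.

At constant velocity the net force along the incline is zero: mg sin 40° = μ mg cos 40°.
So μ = tan 40° = 0.6428 / 0.7660 = 0.8392.

0.84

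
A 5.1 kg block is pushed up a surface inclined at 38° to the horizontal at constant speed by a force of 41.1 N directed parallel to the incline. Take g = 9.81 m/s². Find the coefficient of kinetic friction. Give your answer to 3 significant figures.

0.261

At constant speed ΣF = 0 along the incline. The applied 41.1 N acts up the slope; the weight component mg sin 38° = 30.802 N and kinetic friction μN both act down the slope.
So 41.1 = 30.802 + μ × 39.425, giving μ = (41.1 − 30.802) / 39.425 = 0.2612.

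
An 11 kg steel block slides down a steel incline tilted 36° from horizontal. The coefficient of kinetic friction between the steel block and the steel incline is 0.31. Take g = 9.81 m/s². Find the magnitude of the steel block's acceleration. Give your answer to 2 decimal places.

3.31 m/s²

Resolving the weight along the incline: the component pulling the steel block down the slope is mg sin 36° = 11 × 9.81 × 0.5878 = 63.429 N, and the normal force is N = mg cos 36° = 11 × 9.81 × 0.8090 = 87.299 N.
Kinetic friction acts up the slope with magnitude f = μN = 0.31 × 87.299 = 27.063 N.
Net force along the incline is 63.429 − 27.063 = 36.366 N, so a = 36.366 / 11 = 3.3060 m/s².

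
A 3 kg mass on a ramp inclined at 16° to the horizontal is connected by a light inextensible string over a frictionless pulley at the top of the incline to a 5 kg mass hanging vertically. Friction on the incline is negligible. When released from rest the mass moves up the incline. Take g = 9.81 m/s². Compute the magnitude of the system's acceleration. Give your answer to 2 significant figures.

5.1 m/s²

For the mass on the incline: the weight component along the slope is m₁g sin 16° = 3 × 9.81 × 0.2756 = 8.111 N and the normal force is N = m₁g cos 16° = 28.290 N.
Newton's second law for the mass (up-slope positive): T − 8.111 = 3 a. For the hanging mass (downward positive): 5 × 9.81 − T = 5 a.
Adding the two equations eliminates T: 40.939 = 8 a, so a = 5.1174 m/s².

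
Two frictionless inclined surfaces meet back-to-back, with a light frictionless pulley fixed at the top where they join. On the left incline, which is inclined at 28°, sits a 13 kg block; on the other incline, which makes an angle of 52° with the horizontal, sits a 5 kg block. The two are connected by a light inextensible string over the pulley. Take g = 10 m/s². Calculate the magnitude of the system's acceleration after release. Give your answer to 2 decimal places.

1.20 m/s²

Resolve each weight along its own incline: the 13 kg mass has component 13 × 10 × sin 28° = 61.031 N down its slope, and the 5 kg mass has 5 × 10 × sin 52° = 39.401 N down its slope.
The 13 kg side's 61.031 N exceeds the other side's 39.401 N, so that mass slides down and the 5 kg mass slides up. Taking that direction as positive, Newton's second law for the whole system gives 61.031 − 39.401 = (13 + 5) a, so a = 21.630 / 18 = 1.2017 m/s².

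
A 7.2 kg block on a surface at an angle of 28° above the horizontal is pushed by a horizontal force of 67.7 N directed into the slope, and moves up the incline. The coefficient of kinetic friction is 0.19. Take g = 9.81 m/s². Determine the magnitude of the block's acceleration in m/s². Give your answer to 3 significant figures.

1.21 m/s²

The horizontal push has components F cos 28° = 67.7 × 0.8829 = 59.772 N up the incline and F sin 28° = 67.7 × 0.4695 = 31.785 N pressing into the surface.
The normal force is therefore N = mg cos 28° + F sin 28° = 62.361 + 31.785 = 94.146 N, and kinetic friction down the slope is μN = 0.19 × 94.146 = 17.888 N.
Along the incline: F cos 28° − mg sin 28° − μN = ma, so 59.772 − 33.162 − 17.888 = 7.2 a, giving a = 1.2114 m/s².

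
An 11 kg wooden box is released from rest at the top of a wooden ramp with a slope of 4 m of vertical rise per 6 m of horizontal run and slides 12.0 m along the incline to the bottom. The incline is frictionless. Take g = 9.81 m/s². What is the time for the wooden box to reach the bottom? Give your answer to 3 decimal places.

2.100 s

The weight component along the incline is mg sin 33.69° = 59.858 N and the normal force is N = mg cos 33.69° = 89.787 N.
With no friction, a = g sin 33.69° = 5.4416 m/s².
Starting from rest, L = ½at², so t = √(2L/a) = √(2 × 12.0 / 5.4416) = 2.1001 s.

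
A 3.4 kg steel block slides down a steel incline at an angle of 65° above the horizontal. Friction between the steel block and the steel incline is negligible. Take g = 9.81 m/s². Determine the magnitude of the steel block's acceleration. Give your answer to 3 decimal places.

8.891 m/s²

Resolving the weight along the incline: the component pulling the steel block down the slope is mg sin 65° = 3.4 × 9.81 × 0.9063 = 30.229 N, and the normal force is N = mg cos 65° = 3.4 × 9.81 × 0.4226 = 14.095 N.
With no friction the net force along the incline is 30.229 N, so a = g sin 65° = 30.229 / 3.4 = 8.8909 m/s².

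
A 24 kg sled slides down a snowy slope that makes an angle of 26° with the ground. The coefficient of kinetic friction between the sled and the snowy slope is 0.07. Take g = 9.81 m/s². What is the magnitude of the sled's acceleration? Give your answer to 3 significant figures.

3.68 m/s²

Resolving the weight along the incline: the component pulling the sled down the slope is mg sin 26° = 24 × 9.81 × 0.4384 = 103.217 N, and the normal force is N = mg cos 26° = 24 × 9.81 × 0.8988 = 211.613 N.
Kinetic friction acts up the slope with magnitude f = μN = 0.07 × 211.613 = 14.813 N.
Net force along the incline is 103.217 − 14.813 = 88.404 N, so a = 88.404 / 24 = 3.6835 m/s².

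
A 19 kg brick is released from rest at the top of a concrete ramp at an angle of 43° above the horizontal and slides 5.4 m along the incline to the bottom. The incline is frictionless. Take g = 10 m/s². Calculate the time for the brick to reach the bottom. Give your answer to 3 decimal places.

1.258 s

The weight component along the incline is mg sin 43° = 129.580 N and the normal force is N = mg cos 43° = 138.957 N.
With no friction, a = g sin 43° = 6.8200 m/s².
Starting from rest, L = ½at², so t = √(2L/a) = √(2 × 5.4 / 6.8200) = 1.2584 s.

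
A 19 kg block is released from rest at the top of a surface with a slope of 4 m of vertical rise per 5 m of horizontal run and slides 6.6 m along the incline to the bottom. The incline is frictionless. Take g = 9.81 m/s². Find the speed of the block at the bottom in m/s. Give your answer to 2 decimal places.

8.99 m/s

The weight component along the incline is mg sin 38.66° = 116.437 N and the normal force is N = mg cos 38.66° = 145.546 N.
With no friction, a = g sin 38.66° = 6.1283 m/s².
Starting from rest over a distance of 6.6 m, v² = 2aL = 2 × 6.1283 × 6.6 = 80.8936, so v = 8.9941 m/s.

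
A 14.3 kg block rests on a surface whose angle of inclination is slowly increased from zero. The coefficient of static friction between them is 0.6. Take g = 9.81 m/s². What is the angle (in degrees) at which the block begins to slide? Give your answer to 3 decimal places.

30.964°

At the threshold of sliding, static friction is at its maximum μ_s N and exactly balances the weight component along the incline: mg sin θ = μ_s mg cos θ.
Hence tan θ = μ_s = 0.6, so θ = arctan(0.6) = 30.9638°.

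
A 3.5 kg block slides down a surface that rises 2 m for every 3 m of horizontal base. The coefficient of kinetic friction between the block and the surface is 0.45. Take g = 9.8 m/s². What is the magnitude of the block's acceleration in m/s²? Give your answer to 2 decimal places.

1.77 m/s²

Resolving the weight along the incline: the component pulling the block down the slope is mg sin 33.69° = 3.5 × 9.8 × 0.5547 = 19.026 N, and the normal force is N = mg cos 33.69° = 3.5 × 9.8 × 0.8321 = 28.541 N.
Kinetic friction acts up the slope with magnitude f = μN = 0.45 × 28.541 = 12.843 N.
Net force along the incline is 19.026 − 12.843 = 6.183 N, so a = 6.183 / 3.5 = 1.7666 m/s².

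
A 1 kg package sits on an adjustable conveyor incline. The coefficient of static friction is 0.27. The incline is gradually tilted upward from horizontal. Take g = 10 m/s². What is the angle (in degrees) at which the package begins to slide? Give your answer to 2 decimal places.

At the threshold of sliding, static friction is at its maximum μ_s N and exactly balances the weight component along the incline: mg sin θ = μ_s mg cos θ.
Hence tan θ = μ_s = 0.27, so θ = arctan(0.27) = 15.1096°.

15.11°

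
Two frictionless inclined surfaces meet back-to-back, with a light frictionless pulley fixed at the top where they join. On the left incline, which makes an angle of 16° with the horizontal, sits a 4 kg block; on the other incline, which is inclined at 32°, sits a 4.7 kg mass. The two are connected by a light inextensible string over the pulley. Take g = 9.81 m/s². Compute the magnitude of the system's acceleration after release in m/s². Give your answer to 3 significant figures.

1.57 m/s²

Resolve each weight along its own incline: the 4 kg mass has component 4 × 9.81 × sin 16° = 10.816 N down its slope, and the 4.7 kg mass has 4.7 × 9.81 × sin 32° = 24.433 N down its slope.
The 4.7 kg side's 24.433 N exceeds the other side's 10.816 N, so that mass slides down and the 4 kg mass slides up. Taking that direction as positive, Newton's second law for the whole system gives 24.433 − 10.816 = (4 + 4.7) a, so a = 13.617 / 8.7 = 1.5652 m/s².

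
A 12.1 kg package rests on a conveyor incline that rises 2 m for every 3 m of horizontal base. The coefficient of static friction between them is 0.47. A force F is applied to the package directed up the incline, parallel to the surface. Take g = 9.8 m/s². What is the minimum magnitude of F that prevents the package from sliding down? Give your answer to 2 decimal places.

The normal force is N = mg cos 33.69° = 98.665 N. With F at its minimum the package is on the verge of sliding down, so static friction is at its maximum μ_s N = 0.47 × 98.665 = 46.373 N and acts up the slope.
Equilibrium along the incline: F + μ_s N = mg sin 33.69°, so F = 65.776 − 46.373 = 19.403 N.

19.40 N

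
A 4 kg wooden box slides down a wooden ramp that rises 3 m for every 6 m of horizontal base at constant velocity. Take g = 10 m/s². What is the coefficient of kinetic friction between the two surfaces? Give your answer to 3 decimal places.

At constant velocity the net force along the incline is zero: mg sin 26.57° = μ mg cos 26.57°.
So μ = tan 26.57° = 0.4472 / 0.8944 = 0.5000.

0.500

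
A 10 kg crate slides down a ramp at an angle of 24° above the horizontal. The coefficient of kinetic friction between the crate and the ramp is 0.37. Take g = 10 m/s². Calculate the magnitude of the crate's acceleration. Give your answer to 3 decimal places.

0.687 m/s²

Resolving the weight along the incline: the component pulling the crate down the slope is mg sin 24° = 10 × 10 × 0.4067 = 40.670 N, and the normal force is N = mg cos 24° = 10 × 10 × 0.9135 = 91.350 N.
Kinetic friction acts up the slope with magnitude f = μN = 0.37 × 91.350 = 33.799 N.
Net force along the incline is 40.670 − 33.799 = 6.871 N, so a = 6.871 / 10 = 0.6871 m/s².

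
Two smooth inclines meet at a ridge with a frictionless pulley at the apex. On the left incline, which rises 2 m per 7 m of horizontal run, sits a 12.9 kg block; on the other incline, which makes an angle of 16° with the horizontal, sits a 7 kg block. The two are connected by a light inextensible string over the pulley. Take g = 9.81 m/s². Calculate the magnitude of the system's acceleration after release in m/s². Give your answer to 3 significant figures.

Resolve each weight along its own incline: the 12.9 kg mass has component 12.9 × 9.81 × sin 15.95° = 34.766 N down its slope, and the 7 kg mass has 7 × 9.81 × sin 16° = 18.928 N down its slope.
The 12.9 kg side's 34.766 N exceeds the other side's 18.928 N, so that mass slides down and the 7 kg mass slides up. Taking that direction as positive, Newton's second law for the whole system gives 34.766 − 18.928 = (12.9 + 7) a, so a = 15.838 / 19.9 = 0.7959 m/s².

0.796 m/s²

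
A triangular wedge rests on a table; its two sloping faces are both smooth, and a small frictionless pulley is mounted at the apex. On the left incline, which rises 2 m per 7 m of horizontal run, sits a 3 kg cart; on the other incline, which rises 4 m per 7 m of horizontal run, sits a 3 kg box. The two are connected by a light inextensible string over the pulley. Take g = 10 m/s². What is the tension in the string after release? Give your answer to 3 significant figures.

Resolve each weight along its own incline: the 3 kg mass has component 3 × 10 × sin 15.95° = 8.242 N down its slope, and the 3 kg mass has 3 × 10 × sin 29.74° = 14.884 N down its slope.
The 3 kg side's 14.884 N exceeds the other side's 8.242 N, so that mass slides down and the 3 kg mass slides up. Taking that direction as positive, Newton's second law for the whole system gives 14.884 − 8.242 = (3 + 3) a, so a = 6.642 / 6 = 1.1070 m/s².
For the 3 kg mass (up-slope positive): T − 8.242 = 3 × 1.1070, so T = 11.563 N.

11.6 N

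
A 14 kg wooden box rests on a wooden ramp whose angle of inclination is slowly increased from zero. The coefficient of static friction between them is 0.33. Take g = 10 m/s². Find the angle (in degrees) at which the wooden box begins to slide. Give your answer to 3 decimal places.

18.263°

At the threshold of sliding, static friction is at its maximum μ_s N and exactly balances the weight component along the incline: mg sin θ = μ_s mg cos θ.
Hence tan θ = μ_s = 0.33, so θ = arctan(0.33) = 18.2629°.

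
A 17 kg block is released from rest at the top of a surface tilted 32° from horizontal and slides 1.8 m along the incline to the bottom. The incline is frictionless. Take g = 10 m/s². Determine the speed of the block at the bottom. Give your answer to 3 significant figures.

The weight component along the incline is mg sin 32° = 90.086 N and the normal force is N = mg cos 32° = 144.168 N.
With no friction, a = g sin 32° = 5.2992 m/s².
Starting from rest over a distance of 1.8 m, v² = 2aL = 2 × 5.2992 × 1.8 = 19.0771, so v = 4.3677 m/s.

4.37 m/s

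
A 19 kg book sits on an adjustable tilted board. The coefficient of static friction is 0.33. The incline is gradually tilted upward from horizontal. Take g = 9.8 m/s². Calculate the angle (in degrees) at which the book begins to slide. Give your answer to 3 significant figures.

18.3°

At the threshold of sliding, static friction is at its maximum μ_s N and exactly balances the weight component along the incline: mg sin θ = μ_s mg cos θ.
Hence tan θ = μ_s = 0.33, so θ = arctan(0.33) = 18.2629°.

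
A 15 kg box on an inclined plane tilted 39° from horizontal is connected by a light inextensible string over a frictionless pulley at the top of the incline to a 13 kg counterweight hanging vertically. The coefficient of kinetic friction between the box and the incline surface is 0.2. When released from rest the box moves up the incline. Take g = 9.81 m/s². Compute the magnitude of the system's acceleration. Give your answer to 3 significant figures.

0.431 m/s²

For the box on the incline: the weight component along the slope is m₁g sin 39° = 15 × 9.81 × 0.6293 = 92.601 N and the normal force is N = m₁g cos 39° = 114.357 N.
Kinetic friction opposes the box's motion up the incline: f = μN = 0.2 × 114.357 = 22.871 N acting down the slope.
Newton's second law for the box (up-slope positive): T − 92.601 − 22.871 = 15 a. For the hanging counterweight (downward positive): 13 × 9.81 − T = 13 a.
Adding the two equations eliminates T: 12.058 = 28 a, so a = 0.4306 m/s².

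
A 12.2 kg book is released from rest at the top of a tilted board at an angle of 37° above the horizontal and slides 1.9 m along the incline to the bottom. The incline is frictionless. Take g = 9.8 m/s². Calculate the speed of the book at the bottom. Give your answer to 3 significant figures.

The weight component along the incline is mg sin 37° = 71.953 N and the normal force is N = mg cos 37° = 95.485 N.
With no friction, a = g sin 37° = 5.8978 m/s².
Starting from rest over a distance of 1.9 m, v² = 2aL = 2 × 5.8978 × 1.9 = 22.4116, so v = 4.7341 m/s.

4.73 m/s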